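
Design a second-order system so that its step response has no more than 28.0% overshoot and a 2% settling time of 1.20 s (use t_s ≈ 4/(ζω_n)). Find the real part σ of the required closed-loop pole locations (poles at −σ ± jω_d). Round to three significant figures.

σ ≈ 3.33

The settling-time spec alone fixes σ = ζω_n = 4/t_s = 4/1.20 = 3.33.
(Overshoot then fixes ζ = 0.376 and hence ω_d = σ·√(1−ζ²)/ζ = 8.23 rad/s.)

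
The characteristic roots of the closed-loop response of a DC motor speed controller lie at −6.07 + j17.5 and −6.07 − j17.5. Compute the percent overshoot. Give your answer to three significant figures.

The poles are at −σ ± jω_d with σ = 6.07 and ω_d = 17.5, so ω_n = √(σ²+ω_d²) = 18.5 rad/s and ζ = σ/ω_n = 0.328.
%OS = 100 e^{−πζ/√(1−ζ²)} with ζ = 0.328 gives 33.6%.

%OS ≈ 33.6%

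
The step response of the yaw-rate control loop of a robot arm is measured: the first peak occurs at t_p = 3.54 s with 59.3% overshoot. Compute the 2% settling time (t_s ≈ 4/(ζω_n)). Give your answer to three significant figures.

t_s ≈ 27.1 s

From the overshoot, ζ = −ln(OS)/√(π²+ln²(OS)) = 0.164.
From t_p = π/ω_d, ω_d = π/3.54 = 0.887 rad/s, so ω_n = ω_d/√(1−ζ²) = 0.900 rad/s.
t_s ≈ 4/(ζω_n) = 4/(0.164·0.900) = 27.1 s.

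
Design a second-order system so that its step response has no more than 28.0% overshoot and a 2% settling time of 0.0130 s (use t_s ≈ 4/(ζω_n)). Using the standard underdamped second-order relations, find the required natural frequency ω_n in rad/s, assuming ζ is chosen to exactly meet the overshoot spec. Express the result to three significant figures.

ω_n ≈ 819 rad/s

ζ = −ln(OS)/√(π² + (ln OS)²). With OS = 0.280, ln OS = −1.273 and ζ = 1.273/3.390 = 0.376.
From t_s ≈ 4/(ζω_n): ω_n = 4/(ζ·t_s) = 4/(0.376·0.0130) = 819 rad/s.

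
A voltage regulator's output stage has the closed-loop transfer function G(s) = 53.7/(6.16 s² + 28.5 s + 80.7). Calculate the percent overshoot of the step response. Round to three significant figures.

Dividing through by 6.16: denominator becomes s² + 4.627 s + 13.10.
So ω_n = √13.10 = 3.62 rad/s and ζ = 4.627/(2·3.62) = 0.639.
%OS = 100 e^{−πζ/√(1−ζ²)} with ζ = 0.639 gives 7.35%.

%OS ≈ 7.35%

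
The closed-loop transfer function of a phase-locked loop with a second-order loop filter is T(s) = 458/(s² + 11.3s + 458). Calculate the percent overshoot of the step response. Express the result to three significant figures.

ω_n = √458 = 21.4 rad/s; ζ = 11.3/(2·21.4) = 0.264.
Overshoot: exp(−π·0.264/√(1−0.264²)) = 0.423, i.e. 42.3%.

%OS ≈ 42.3%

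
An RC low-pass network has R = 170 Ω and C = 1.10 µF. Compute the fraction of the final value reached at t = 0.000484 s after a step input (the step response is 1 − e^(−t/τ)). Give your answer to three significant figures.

τ = RC = 170 × 1.10 µF = 0.000187 s.
y(t)/y_∞ = 1 − e^(−t/τ) = 1 − e^(−0.000484/0.000187) = 1 − e^(−2.59) = 0.925.

y/y_∞ ≈ 0.925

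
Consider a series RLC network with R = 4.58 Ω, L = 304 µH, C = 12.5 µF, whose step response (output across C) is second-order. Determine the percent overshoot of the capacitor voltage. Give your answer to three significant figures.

For a series RLC circuit (capacitor voltage as output), ω_n = 1/√(LC) = 1/√(304 µH · 12.5 µF) = 16200 rad/s.
ζ = (R/2)·√(C/L) = (4.58/2)·√(12.5 µF/304 µH) = 0.464.
Overshoot: exp(−π·0.464/√(1−0.464²)) = 0.193, i.e. 19.3%.

%OS ≈ 19.3%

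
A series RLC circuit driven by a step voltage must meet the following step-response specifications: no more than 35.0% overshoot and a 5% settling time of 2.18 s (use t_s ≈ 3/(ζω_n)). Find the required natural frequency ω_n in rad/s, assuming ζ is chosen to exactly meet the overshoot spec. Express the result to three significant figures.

ω_n ≈ 4.34 rad/s

From %OS = 100·exp(−πζ/√(1−ζ²)), invert to get ζ = −ln(OS)/√(π² + ln²(OS)) with OS = 0.350.
−ln 0.350 = 1.050, so ζ = 1.050/√(π² + 1.102) = 0.317.
Then ω_n = 3/(ζ t_s) = 3/(0.317 × 2.18) = 4.34 rad/s.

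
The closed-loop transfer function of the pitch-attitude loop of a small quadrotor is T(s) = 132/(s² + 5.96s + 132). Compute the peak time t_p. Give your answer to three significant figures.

Comparing the denominator to s² + 2ζω_n s + ω_n²: ω_n = √132 = 11.5 rad/s, and 2ζω_n = 5.96 so ζ = 5.96/(2·11.5) = 0.259.
ω_d = ω_n√(1−ζ²) = 11.1 rad/s. Then t_p = π/ω_d = 0.283 s.

t_p ≈ 0.283 s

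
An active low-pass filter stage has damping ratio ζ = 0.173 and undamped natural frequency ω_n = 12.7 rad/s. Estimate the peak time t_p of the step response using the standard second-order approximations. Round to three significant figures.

The damped frequency is ω_d = ω_n√(1−ζ²) = 12.7·√(1−0.0299) = 12.5 rad/s.
Peak time t_p = π/ω_d = π/12.5 = 0.251 s.

t_p ≈ 0.251 s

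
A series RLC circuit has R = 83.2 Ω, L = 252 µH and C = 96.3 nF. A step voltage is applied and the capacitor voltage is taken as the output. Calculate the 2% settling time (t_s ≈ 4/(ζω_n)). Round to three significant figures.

t_s ≈ 0.0000242 s

For a series RLC circuit (capacitor voltage as output), ω_n = 1/√(LC) = 1/√(252 µH · 96.3 nF) = 203000 rad/s.
ζ = (R/2)·√(C/L) = (83.2/2)·√(96.3 nF/252 µH) = 0.813.
t_s ≈ 4/(ζω_n) = 0.0000242 s.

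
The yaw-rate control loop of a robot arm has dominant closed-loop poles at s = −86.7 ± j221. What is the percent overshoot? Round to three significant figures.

%OS ≈ 29.2%

The poles are at −σ ± jω_d with σ = 86.7 and ω_d = 221, so ω_n = √(σ²+ω_d²) = 237 rad/s and ζ = σ/ω_n = 0.365.
%OS = 100 e^{−πζ/√(1−ζ²)} with ζ = 0.365 gives 29.2%.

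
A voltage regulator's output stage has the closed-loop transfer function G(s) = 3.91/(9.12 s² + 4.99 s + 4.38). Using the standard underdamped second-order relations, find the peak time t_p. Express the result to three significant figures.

t_p ≈ 4.93 s

Dividing through by 9.12: denominator becomes s² + 0.5471 s + 0.4803.
So ω_n = √0.4803 = 0.693 rad/s and ζ = 0.5471/(2·0.693) = 0.395.
ω_d = ω_n√(1−ζ²) = 0.637 rad/s. t_p = π/ω_d = 4.93 s.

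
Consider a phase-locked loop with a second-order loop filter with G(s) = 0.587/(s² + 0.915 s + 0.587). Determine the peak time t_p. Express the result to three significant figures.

Comparing the denominator to s² + 2ζω_n s + ω_n²: ω_n = √0.587 = 0.766 rad/s, and 2ζω_n = 0.915 so ζ = 0.915/(2·0.766) = 0.597.
The damped frequency ω_d = ω_n√(1−ζ²) = 0.615 rad/s. Then t_p = π/ω_d = 5.11 s.

t_p ≈ 5.11 s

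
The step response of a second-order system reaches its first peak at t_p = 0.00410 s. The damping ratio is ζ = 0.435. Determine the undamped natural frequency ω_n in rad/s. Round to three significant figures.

ω_n ≈ 851 rad/s

Peak time t_p = π/ω_d, so ω_d = π/t_p = π/0.00410 = 766 rad/s.
ω_n = ω_d/√(1−ζ²) = 766/√0.811 = 851 rad/s.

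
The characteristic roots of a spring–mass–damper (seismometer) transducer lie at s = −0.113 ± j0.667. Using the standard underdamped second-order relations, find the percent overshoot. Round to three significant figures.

The poles are at −σ ± jω_d with σ = 0.113 and ω_d = 0.667, so ω_n = √(σ²+ω_d²) = 0.677 rad/s and ζ = σ/ω_n = 0.167.
Overshoot: exp(−π·0.167/√(1−0.167²)) = 0.587, i.e. 58.7%.

%OS ≈ 58.7%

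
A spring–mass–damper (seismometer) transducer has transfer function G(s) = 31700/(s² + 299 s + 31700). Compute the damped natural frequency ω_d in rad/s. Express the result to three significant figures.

Comparing the denominator to s² + 2ζω_n s + ω_n²: ω_n = √31700 = 178 rad/s, and 2ζω_n = 299 so ζ = 299/(2·178) = 0.840.
ω_d = 178·√(1 − 0.840²) = 96.7 rad/s.

ω_d ≈ 96.7 rad/s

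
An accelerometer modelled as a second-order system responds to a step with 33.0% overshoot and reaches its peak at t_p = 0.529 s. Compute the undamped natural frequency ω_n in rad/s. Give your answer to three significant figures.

The overshoot fixes ζ = −ln(OS)/√(π²+ln²(OS)) = 0.333.
t_p = π/ω_d ⇒ ω_d = 5.94 rad/s; then ω_n = ω_d/√(1−ζ²) = 6.30 rad/s.

ω_n ≈ 6.30 rad/s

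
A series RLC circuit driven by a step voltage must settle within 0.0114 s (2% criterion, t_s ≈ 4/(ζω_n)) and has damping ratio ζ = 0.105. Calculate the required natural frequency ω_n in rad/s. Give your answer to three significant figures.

ω_n ≈ 3340 rad/s

Rearranging t_s ≈ 4/(ζω_n) gives ω_n = 4/(ζ·t_s) = 4/(0.105 × 0.0114) = 3340 rad/s.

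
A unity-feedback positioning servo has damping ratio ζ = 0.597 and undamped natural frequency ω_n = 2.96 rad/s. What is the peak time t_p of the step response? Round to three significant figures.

The damped frequency is ω_d = ω_n√(1−ζ²) = 2.96·√(1−0.356) = 2.37 rad/s.
Peak time t_p = π/ω_d = π/2.37 = 1.32 s.

t_p ≈ 1.32 s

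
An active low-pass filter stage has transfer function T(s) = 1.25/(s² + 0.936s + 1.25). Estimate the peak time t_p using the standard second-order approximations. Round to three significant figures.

t_p ≈ 3.09 s

ω_n = √1.25 = 1.12 rad/s; ζ = 0.936/(2·1.12) = 0.419.
The damped frequency ω_d = ω_n√(1−ζ²) = 1.02 rad/s. Then t_p = π/ω_d = 3.09 s.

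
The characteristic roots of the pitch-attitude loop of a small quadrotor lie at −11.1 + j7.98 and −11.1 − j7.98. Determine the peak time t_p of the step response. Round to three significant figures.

t_p = π/ω_d with ω_d = 7.98 (the imaginary part), so t_p = 0.394 s.

t_p ≈ 0.394 s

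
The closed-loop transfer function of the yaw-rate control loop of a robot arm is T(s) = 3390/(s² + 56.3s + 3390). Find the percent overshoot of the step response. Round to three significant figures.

ω_n = √3390 = 58.2 rad/s; ζ = 56.3/(2·58.2) = 0.483.
%OS = 100·exp(−πζ/√(1−ζ²)) = 17.6%.

%OS ≈ 17.6%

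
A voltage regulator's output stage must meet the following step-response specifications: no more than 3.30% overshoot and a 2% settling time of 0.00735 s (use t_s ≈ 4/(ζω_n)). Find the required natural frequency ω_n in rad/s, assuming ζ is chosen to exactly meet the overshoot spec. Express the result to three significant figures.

ω_n ≈ 740 rad/s

ζ = −ln(OS)/√(π² + (ln OS)²). With OS = 0.0330, ln OS = −3.411 and ζ = 3.411/4.637 = 0.736.
From t_s ≈ 4/(ζω_n): ω_n = 4/(ζ·t_s) = 4/(0.736·0.00735) = 740 rad/s.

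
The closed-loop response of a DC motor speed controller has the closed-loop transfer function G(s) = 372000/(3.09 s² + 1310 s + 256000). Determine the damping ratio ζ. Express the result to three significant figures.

ζ ≈ 0.736

Dividing through by 3.09: denominator becomes s² + 423.9 s + 82850.
So ω_n = √82850 = 288 rad/s and ζ = 423.9/(2·288) = 0.736.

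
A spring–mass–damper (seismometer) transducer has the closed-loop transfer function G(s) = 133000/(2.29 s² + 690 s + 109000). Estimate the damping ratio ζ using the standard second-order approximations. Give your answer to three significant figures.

Dividing through by 2.29: denominator becomes s² + 301.3 s + 47600.
So ω_n = √47600 = 218 rad/s and ζ = 301.3/(2·218) = 0.691.

ζ ≈ 0.691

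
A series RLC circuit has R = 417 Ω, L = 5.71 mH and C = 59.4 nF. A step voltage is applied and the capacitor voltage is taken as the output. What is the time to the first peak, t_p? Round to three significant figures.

t_p ≈ 0.0000782 s

For a series RLC circuit (capacitor voltage as output), ω_n = 1/√(LC) = 1/√(5.71 mH · 59.4 nF) = 54300 rad/s.
ζ = (R/2)·√(C/L) = (417/2)·√(59.4 nF/5.71 mH) = 0.672.
The damped frequency ω_d = ω_n√(1−ζ²) = 40200 rad/s. t_p = π/ω_d = 0.0000782 s.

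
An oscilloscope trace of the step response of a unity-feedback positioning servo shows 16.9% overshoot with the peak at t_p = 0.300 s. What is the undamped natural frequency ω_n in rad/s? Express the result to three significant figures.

The overshoot fixes ζ = −ln(OS)/√(π²+ln²(OS)) = 0.493.
t_p = π/ω_d ⇒ ω_d = 10.5 rad/s; then ω_n = ω_d/√(1−ζ²) = 12.0 rad/s.

ω_n ≈ 12.0 rad/s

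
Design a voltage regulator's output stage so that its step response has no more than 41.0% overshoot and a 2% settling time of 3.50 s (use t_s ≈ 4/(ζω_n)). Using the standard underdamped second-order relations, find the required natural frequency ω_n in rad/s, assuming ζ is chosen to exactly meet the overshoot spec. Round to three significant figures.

Inverting the overshoot relation: ζ = |ln 0.410|/√(π² + ln²0.410) = 0.273.
Then ω_n = 4/(ζ t_s) = 4/(0.273 × 3.50) = 4.19 rad/s.

ω_n ≈ 4.19 rad/s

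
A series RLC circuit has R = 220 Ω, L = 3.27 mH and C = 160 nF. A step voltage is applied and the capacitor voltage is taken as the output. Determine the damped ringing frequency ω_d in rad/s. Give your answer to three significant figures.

For a series RLC circuit (capacitor voltage as output), ω_n = 1/√(LC) = 1/√(3.27 mH · 160 nF) = 43700 rad/s.
ζ = (R/2)·√(C/L) = (220/2)·√(160 nF/3.27 mH) = 0.769.
The damped frequency ω_d = ω_n√(1−ζ²) = 27900 rad/s.

ω_d ≈ 27900 rad/s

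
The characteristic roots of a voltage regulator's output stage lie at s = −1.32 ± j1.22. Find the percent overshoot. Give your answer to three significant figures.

%OS ≈ 3.34%

The poles are at −σ ± jω_d with σ = 1.32 and ω_d = 1.22, so ω_n = √(σ²+ω_d²) = 1.80 rad/s and ζ = σ/ω_n = 0.734.
%OS = 100 e^{−πζ/√(1−ζ²)} with ζ = 0.734 gives 3.34%.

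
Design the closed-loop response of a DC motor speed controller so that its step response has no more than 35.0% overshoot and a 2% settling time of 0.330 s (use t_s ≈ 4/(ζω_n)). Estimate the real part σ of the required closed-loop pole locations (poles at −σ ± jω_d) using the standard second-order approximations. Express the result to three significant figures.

σ ≈ 12.1

The settling-time spec alone fixes σ = ζω_n = 4/t_s = 4/0.330 = 12.1.
(Overshoot then fixes ζ = 0.317 and hence ω_d = σ·√(1−ζ²)/ζ = 36.3 rad/s.)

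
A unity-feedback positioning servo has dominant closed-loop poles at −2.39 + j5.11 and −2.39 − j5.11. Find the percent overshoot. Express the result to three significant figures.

|pole| = ω_n = √(2.39² + 5.11²) = 5.64 rad/s; ζ = cos θ = σ/ω_n = 0.424.
Overshoot: exp(−π·0.424/√(1−0.424²)) = 0.230, i.e. 23.0%.

%OS ≈ 23.0%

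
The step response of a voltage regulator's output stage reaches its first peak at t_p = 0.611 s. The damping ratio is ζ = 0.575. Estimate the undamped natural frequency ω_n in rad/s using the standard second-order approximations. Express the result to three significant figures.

ω_n ≈ 6.28 rad/s

Peak time t_p = π/ω_d, so ω_d = π/t_p = π/0.611 = 5.14 rad/s.
ω_n = ω_d/√(1−ζ²) = 5.14/√0.669 = 6.28 rad/s.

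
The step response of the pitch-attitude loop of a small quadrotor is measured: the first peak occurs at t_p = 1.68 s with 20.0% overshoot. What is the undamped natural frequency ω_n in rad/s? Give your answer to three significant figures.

From the overshoot, ζ = −ln(OS)/√(π²+ln²(OS)) = 0.456.
From t_p = π/ω_d, ω_d = π/1.68 = 1.87 rad/s, so ω_n = ω_d/√(1−ζ²) = 2.10 rad/s.

ω_n ≈ 2.10 rad/s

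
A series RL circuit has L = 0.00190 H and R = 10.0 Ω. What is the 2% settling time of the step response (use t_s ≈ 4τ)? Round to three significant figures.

t_s ≈ 0.000760 s

τ = L/R = 0.00190/10.0 = 0.000190 s.
t_s ≈ 4τ = 0.000760 s.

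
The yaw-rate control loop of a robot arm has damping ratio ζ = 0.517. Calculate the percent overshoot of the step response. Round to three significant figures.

For an underdamped second-order system, %OS = 100·exp(−πζ/√(1−ζ²)).
πζ/√(1−ζ²) = π·0.517/√(1−0.267) = 1.897, so %OS = 100·e^(−1.897) = 15.0%.

%OS ≈ 15.0%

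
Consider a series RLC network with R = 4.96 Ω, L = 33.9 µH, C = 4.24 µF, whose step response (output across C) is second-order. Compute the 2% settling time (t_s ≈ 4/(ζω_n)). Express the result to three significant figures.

t_s ≈ 0.0000547 s

For a series RLC circuit (capacitor voltage as output), ω_n = 1/√(LC) = 1/√(33.9 µH · 4.24 µF) = 83400 rad/s.
ζ = (R/2)·√(C/L) = (4.96/2)·√(4.24 µF/33.9 µH) = 0.877.
t_s ≈ 4/(ζω_n) = 0.0000547 s.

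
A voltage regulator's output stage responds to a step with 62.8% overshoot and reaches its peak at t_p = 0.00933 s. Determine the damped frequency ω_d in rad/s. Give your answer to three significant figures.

ω_d ≈ 337 rad/s

t_p = π/ω_d, so ω_d = π/0.00933 = 337 rad/s.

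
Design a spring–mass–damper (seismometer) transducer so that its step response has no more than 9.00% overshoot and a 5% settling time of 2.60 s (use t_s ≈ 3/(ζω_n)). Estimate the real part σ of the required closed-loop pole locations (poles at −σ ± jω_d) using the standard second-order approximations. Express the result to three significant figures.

The settling-time spec alone fixes σ = ζω_n = 3/t_s = 3/2.60 = 1.15.
(Overshoot then fixes ζ = 0.608 and hence ω_d = σ·√(1−ζ²)/ζ = 1.51 rad/s.)

σ ≈ 1.15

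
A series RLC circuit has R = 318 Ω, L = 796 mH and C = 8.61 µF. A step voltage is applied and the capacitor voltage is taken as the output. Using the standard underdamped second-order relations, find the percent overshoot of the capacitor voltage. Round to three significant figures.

%OS ≈ 14.6%

For a series RLC circuit (capacitor voltage as output), ω_n = 1/√(LC) = 1/√(796 mH · 8.61 µF) = 382 rad/s.
ζ = (R/2)·√(C/L) = (318/2)·√(8.61 µF/796 mH) = 0.523.
Overshoot: exp(−π·0.523/√(1−0.523²)) = 0.146, i.e. 14.6%.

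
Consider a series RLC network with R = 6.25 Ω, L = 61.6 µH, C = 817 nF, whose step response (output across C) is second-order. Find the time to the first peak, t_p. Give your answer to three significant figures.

t_p ≈ 0.0000239 s

For a series RLC circuit (capacitor voltage as output), ω_n = 1/√(LC) = 1/√(61.6 µH · 817 nF) = 141000 rad/s.
ζ = (R/2)·√(C/L) = (6.25/2)·√(817 nF/61.6 µH) = 0.360.
ω_d = 141000·√(1 − 0.360²) = 132000 rad/s. t_p = π/ω_d = 0.0000239 s.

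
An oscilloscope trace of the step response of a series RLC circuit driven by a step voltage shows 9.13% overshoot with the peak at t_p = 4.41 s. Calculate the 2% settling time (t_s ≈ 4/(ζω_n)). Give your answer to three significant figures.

t_s ≈ 7.37 s

The overshoot fixes ζ = −ln(OS)/√(π²+ln²(OS)) = 0.606.
t_p = π/ω_d ⇒ ω_d = 0.712 rad/s; then ω_n = ω_d/√(1−ζ²) = 0.896 rad/s.
t_s ≈ 4/(ζω_n) = 4/(0.606·0.896) = 7.37 s.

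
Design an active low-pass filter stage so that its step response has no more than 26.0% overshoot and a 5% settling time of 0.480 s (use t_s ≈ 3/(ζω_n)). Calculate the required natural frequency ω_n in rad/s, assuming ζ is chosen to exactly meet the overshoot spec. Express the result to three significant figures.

Inverting the overshoot relation: ζ = |ln 0.260|/√(π² + ln²0.260) = 0.394.
From t_s ≈ 3/(ζω_n): ω_n = 3/(ζ·t_s) = 3/(0.394·0.480) = 15.9 rad/s.

ω_n ≈ 15.9 rad/s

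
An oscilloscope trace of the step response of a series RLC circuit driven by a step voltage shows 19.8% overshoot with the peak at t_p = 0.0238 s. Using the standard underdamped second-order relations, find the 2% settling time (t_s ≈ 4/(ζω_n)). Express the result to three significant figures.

t_s ≈ 0.0588 s

From the overshoot, ζ = −ln(OS)/√(π²+ln²(OS)) = 0.458.
From t_p = π/ω_d, ω_d = π/0.0238 = 132 rad/s, so ω_n = ω_d/√(1−ζ²) = 149 rad/s.
t_s ≈ 4/(ζω_n) = 4/(0.458·149) = 0.0588 s.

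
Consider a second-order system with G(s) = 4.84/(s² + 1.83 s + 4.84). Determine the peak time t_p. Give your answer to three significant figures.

Comparing the denominator to s² + 2ζω_n s + ω_n²: ω_n = √4.84 = 2.20 rad/s, and 2ζω_n = 1.83 so ζ = 1.83/(2·2.20) = 0.416.
ω_d = 2.20·√(1 − 0.416²) = 2.00 rad/s. Then t_p = π/ω_d = 1.57 s.

t_p ≈ 1.57 s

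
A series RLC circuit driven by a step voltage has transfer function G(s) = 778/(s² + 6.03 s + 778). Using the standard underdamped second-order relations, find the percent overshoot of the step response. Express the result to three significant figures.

%OS ≈ 71.1%

Comparing the denominator to s² + 2ζω_n s + ω_n²: ω_n = √778 = 27.9 rad/s, and 2ζω_n = 6.03 so ζ = 6.03/(2·27.9) = 0.108.
Overshoot: exp(−π·0.108/√(1−0.108²)) = 0.711, i.e. 71.1%.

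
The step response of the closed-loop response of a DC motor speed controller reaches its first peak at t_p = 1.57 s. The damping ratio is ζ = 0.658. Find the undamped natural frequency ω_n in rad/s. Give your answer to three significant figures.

ω_n ≈ 2.66 rad/s

Peak time t_p = π/ω_d, so ω_d = π/t_p = π/1.57 = 2.00 rad/s.
ω_n = ω_d/√(1−ζ²) = 2.00/√0.567 = 2.66 rad/s.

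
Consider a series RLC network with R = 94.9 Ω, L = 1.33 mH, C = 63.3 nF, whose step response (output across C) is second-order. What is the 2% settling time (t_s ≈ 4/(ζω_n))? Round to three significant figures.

t_s ≈ 0.000112 s

For a series RLC circuit (capacitor voltage as output), ω_n = 1/√(LC) = 1/√(1.33 mH · 63.3 nF) = 109000 rad/s.
ζ = (R/2)·√(C/L) = (94.9/2)·√(63.3 nF/1.33 mH) = 0.327.
t_s ≈ 4/(ζω_n) = 0.000112 s.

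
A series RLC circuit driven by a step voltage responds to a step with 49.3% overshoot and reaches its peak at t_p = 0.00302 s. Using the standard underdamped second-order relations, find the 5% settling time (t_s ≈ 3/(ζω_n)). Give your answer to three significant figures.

ζ from %OS: ζ = |ln 0.493|/√(π²+ln²0.493) = 0.220.
t_p = π/ω_d ⇒ ω_d = 1040 rad/s; then ω_n = ω_d/√(1−ζ²) = 1070 rad/s.
t_s ≈ 3/(ζω_n) = 3/(0.220·1070) = 0.0128 s.

t_s ≈ 0.0128 s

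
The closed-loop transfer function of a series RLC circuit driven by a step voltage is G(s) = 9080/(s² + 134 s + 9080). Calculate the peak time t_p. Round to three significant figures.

Matching coefficients with s² + 2ζω_n s + ω_n² gives ω_n² = 9080 ⇒ ω_n = 95.3 rad/s, and ζ = 134/(2ω_n) = 0.703.
The damped frequency ω_d = ω_n√(1−ζ²) = 67.8 rad/s. Then t_p = π/ω_d = 0.0464 s.

t_p ≈ 0.0464 s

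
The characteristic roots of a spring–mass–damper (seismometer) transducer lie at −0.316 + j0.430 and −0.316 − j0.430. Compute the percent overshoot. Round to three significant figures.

The poles are at −σ ± jω_d with σ = 0.316 and ω_d = 0.430, so ω_n = √(σ²+ω_d²) = 0.534 rad/s and ζ = σ/ω_n = 0.592.
Overshoot: exp(−π·0.592/√(1−0.592²)) = 0.0994, i.e. 9.94%.

%OS ≈ 9.94%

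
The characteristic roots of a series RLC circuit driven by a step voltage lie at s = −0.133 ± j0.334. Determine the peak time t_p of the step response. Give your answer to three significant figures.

t_p = π/ω_d with ω_d = 0.334 (the imaginary part), so t_p = 9.41 s.

t_p ≈ 9.41 s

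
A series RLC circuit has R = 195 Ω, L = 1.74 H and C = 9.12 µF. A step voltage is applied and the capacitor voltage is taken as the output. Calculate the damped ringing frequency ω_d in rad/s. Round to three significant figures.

ω_d ≈ 245 rad/s

For a series RLC circuit (capacitor voltage as output), ω_n = 1/√(LC) = 1/√(1.74 H · 9.12 µF) = 251 rad/s.
ζ = (R/2)·√(C/L) = (195/2)·√(9.12 µF/1.74 H) = 0.223.
ω_d = ω_n√(1−ζ²) = 245 rad/s.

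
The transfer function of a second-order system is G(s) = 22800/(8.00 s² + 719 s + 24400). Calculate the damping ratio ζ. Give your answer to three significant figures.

ζ ≈ 0.814

Dividing through by 8.00: denominator becomes s² + 89.88 s + 3050.
So ω_n = √3050 = 55.2 rad/s and ζ = 89.88/(2·55.2) = 0.814.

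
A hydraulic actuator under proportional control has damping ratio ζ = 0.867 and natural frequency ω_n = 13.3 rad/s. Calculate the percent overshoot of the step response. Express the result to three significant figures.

%OS ≈ 0.423%

For an underdamped second-order system, %OS = 100·exp(−πζ/√(1−ζ²)).
πζ/√(1−ζ²) = π·0.867/√(1−0.752) = 5.466, so %OS = 100·e^(−5.466) = 0.423%.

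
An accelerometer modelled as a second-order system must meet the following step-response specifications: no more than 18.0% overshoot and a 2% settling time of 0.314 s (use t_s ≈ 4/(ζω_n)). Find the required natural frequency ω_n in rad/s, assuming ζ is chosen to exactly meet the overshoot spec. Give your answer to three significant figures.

ζ = −ln(OS)/√(π² + (ln OS)²). With OS = 0.180, ln OS = −1.715 and ζ = 1.715/3.579 = 0.479.
From t_s ≈ 4/(ζω_n): ω_n = 4/(ζ·t_s) = 4/(0.479·0.314) = 26.6 rad/s.

ω_n ≈ 26.6 rad/s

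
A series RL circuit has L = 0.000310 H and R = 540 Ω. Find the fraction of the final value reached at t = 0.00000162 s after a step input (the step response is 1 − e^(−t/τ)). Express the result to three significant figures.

τ = L/R = 0.000310/540 = 0.000000574 s.
y(t)/y_∞ = 1 − e^(−t/τ) = 1 − e^(−0.00000162/0.000000574) = 1 − e^(−2.82) = 0.941.

y/y_∞ ≈ 0.941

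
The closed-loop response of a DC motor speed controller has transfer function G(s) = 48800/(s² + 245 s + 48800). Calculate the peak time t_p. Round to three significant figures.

Comparing the denominator to s² + 2ζω_n s + ω_n²: ω_n = √48800 = 221 rad/s, and 2ζω_n = 245 so ζ = 245/(2·221) = 0.555.
ω_d = 221·√(1 − 0.555²) = 184 rad/s. Then t_p = π/ω_d = 0.0171 s.

t_p ≈ 0.0171 s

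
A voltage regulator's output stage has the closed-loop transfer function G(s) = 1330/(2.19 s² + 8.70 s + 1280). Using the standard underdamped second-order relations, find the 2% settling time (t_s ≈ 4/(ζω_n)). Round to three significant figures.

Dividing through by 2.19: denominator becomes s² + 3.973 s + 584.5.
So ω_n = √584.5 = 24.2 rad/s and ζ = 3.973/(2·24.2) = 0.0822.
t_s ≈ 4/(ζω_n) = 2.01 s.

t_s ≈ 2.01 s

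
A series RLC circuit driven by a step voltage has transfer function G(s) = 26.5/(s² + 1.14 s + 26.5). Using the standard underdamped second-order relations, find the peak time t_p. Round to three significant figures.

Matching coefficients with s² + 2ζω_n s + ω_n² gives ω_n² = 26.5 ⇒ ω_n = 5.15 rad/s, and ζ = 1.14/(2ω_n) = 0.111.
The damped frequency ω_d = ω_n√(1−ζ²) = 5.12 rad/s. Then t_p = π/ω_d = 0.614 s.

t_p ≈ 0.614 s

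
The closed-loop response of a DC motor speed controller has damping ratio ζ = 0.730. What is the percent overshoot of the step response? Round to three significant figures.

%OS ≈ 3.49%

For an underdamped second-order system, %OS = 100·exp(−πζ/√(1−ζ²)).
πζ/√(1−ζ²) = π·0.730/√(1−0.533) = 3.356, so %OS = 100·e^(−3.356) = 3.49%.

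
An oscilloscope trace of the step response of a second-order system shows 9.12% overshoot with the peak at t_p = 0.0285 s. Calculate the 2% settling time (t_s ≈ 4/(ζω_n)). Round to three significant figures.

t_s ≈ 0.0476 s

The overshoot fixes ζ = −ln(OS)/√(π²+ln²(OS)) = 0.606.
From t_p = π/ω_d, ω_d = π/0.0285 = 110 rad/s, so ω_n = ω_d/√(1−ζ²) = 139 rad/s.
t_s ≈ 4/(ζω_n) = 4/(0.606·139) = 0.0476 s.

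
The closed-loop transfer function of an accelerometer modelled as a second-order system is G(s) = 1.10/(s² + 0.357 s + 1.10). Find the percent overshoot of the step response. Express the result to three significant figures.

%OS ≈ 58.1%

Comparing the denominator to s² + 2ζω_n s + ω_n²: ω_n = √1.10 = 1.05 rad/s, and 2ζω_n = 0.357 so ζ = 0.357/(2·1.05) = 0.170.
Overshoot: exp(−π·0.170/√(1−0.170²)) = 0.581, i.e. 58.1%.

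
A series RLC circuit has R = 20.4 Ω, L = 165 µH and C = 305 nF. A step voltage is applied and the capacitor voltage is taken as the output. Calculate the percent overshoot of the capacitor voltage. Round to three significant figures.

%OS ≈ 21.6%

For a series RLC circuit (capacitor voltage as output), ω_n = 1/√(LC) = 1/√(165 µH · 305 nF) = 141000 rad/s.
ζ = (R/2)·√(C/L) = (20.4/2)·√(305 nF/165 µH) = 0.439.
%OS = 100·exp(−πζ/√(1−ζ²)) = 21.6%.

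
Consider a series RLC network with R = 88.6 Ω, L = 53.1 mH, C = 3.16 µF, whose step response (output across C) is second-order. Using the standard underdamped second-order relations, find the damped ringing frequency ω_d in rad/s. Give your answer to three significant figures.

ω_d ≈ 2290 rad/s

For a series RLC circuit (capacitor voltage as output), ω_n = 1/√(LC) = 1/√(53.1 mH · 3.16 µF) = 2440 rad/s.
ζ = (R/2)·√(C/L) = (88.6/2)·√(3.16 µF/53.1 mH) = 0.342.
ω_d = 2440·√(1 − 0.342²) = 2290 rad/s.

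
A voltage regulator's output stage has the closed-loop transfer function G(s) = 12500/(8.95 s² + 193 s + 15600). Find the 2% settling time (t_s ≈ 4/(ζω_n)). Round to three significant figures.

t_s ≈ 0.371 s

Dividing through by 8.95: denominator becomes s² + 21.56 s + 1743.
So ω_n = √1743 = 41.7 rad/s and ζ = 21.56/(2·41.7) = 0.258.
t_s ≈ 4/(ζω_n) = 0.371 s.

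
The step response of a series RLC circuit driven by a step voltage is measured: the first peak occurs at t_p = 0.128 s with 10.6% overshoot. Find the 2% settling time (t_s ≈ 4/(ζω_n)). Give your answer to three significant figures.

ζ from %OS: ζ = |ln 0.106|/√(π²+ln²0.106) = 0.581.
t_p = π/ω_d ⇒ ω_d = 24.5 rad/s; then ω_n = ω_d/√(1−ζ²) = 30.2 rad/s.
t_s ≈ 4/(ζω_n) = 4/(0.581·30.2) = 0.228 s.

t_s ≈ 0.228 s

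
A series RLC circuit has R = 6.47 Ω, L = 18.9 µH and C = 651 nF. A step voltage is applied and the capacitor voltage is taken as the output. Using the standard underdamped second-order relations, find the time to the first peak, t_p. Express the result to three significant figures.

t_p ≈ 0.0000138 s

For a series RLC circuit (capacitor voltage as output), ω_n = 1/√(LC) = 1/√(18.9 µH · 651 nF) = 285000 rad/s.
ζ = (R/2)·√(C/L) = (6.47/2)·√(651 nF/18.9 µH) = 0.600.
ω_d = 285000·√(1 − 0.600²) = 228000 rad/s. t_p = π/ω_d = 0.0000138 s.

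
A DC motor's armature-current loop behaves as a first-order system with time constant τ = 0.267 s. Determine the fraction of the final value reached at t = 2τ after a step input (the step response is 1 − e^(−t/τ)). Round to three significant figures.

y(t)/y_∞ = 1 − e^(−t/τ) = 1 − e^(−2) = 1 − e^(−2.00) = 0.865.

y/y_∞ ≈ 0.865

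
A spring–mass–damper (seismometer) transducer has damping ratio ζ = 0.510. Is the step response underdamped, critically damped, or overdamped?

Since ζ = 0.510 < 1, the system is underdamped.

underdamped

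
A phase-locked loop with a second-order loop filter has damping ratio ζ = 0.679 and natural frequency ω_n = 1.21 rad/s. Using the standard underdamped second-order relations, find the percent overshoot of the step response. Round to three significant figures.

%OS ≈ 5.47%

For an underdamped second-order system, %OS = 100·exp(−πζ/√(1−ζ²)).
πζ/√(1−ζ²) = π·0.679/√(1−0.461) = 2.906, so %OS = 100·e^(−2.906) = 5.47%.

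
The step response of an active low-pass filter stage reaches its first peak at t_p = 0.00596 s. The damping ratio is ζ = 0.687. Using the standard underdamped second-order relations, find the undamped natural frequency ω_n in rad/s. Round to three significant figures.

Peak time t_p = π/ω_d, so ω_d = π/t_p = π/0.00596 = 527 rad/s.
ω_n = ω_d/√(1−ζ²) = 527/√0.528 = 725 rad/s.

ω_n ≈ 725 rad/s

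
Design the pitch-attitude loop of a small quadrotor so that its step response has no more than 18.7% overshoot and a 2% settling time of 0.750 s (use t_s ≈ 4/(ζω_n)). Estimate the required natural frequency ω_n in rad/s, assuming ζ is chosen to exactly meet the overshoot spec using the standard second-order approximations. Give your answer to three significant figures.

ζ = −ln(OS)/√(π² + (ln OS)²). With OS = 0.187, ln OS = −1.677 and ζ = 1.677/3.561 = 0.471.
From t_s ≈ 4/(ζω_n): ω_n = 4/(ζ·t_s) = 4/(0.471·0.750) = 11.3 rad/s.

ω_n ≈ 11.3 rad/s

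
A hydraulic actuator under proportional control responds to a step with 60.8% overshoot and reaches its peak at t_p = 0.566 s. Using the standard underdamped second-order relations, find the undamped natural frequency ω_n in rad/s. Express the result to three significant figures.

The overshoot fixes ζ = −ln(OS)/√(π²+ln²(OS)) = 0.156.
From t_p = π/ω_d, ω_d = π/0.566 = 5.55 rad/s, so ω_n = ω_d/√(1−ζ²) = 5.62 rad/s.

ω_n ≈ 5.62 rad/s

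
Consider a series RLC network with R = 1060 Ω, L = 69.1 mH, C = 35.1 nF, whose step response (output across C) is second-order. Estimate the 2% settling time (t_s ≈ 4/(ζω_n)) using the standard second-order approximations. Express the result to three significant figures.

For a series RLC circuit (capacitor voltage as output), ω_n = 1/√(LC) = 1/√(69.1 mH · 35.1 nF) = 20300 rad/s.
ζ = (R/2)·√(C/L) = (1060/2)·√(35.1 nF/69.1 mH) = 0.378.
t_s ≈ 4/(ζω_n) = 0.000522 s.

t_s ≈ 0.000522 s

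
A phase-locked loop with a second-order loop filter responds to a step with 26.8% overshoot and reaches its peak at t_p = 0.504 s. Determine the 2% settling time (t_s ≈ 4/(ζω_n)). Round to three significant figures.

The overshoot fixes ζ = −ln(OS)/√(π²+ln²(OS)) = 0.387.
From t_p = π/ω_d, ω_d = π/0.504 = 6.23 rad/s, so ω_n = ω_d/√(1−ζ²) = 6.76 rad/s.
t_s ≈ 4/(ζω_n) = 4/(0.387·6.76) = 1.53 s.

t_s ≈ 1.53 s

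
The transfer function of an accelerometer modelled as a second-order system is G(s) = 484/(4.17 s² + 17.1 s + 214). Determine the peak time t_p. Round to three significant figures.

t_p ≈ 0.458 s

Dividing through by 4.17: denominator becomes s² + 4.101 s + 51.32.
So ω_n = √51.32 = 7.16 rad/s and ζ = 4.101/(2·7.16) = 0.286.
ω_d = 7.16·√(1 − 0.286²) = 6.86 rad/s. t_p = π/ω_d = 0.458 s.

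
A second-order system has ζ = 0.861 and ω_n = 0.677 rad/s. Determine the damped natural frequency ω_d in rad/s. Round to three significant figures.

ω_d = ω_n√(1−ζ²) = 0.677·√0.259 = 0.344 rad/s.

ω_d ≈ 0.344 rad/s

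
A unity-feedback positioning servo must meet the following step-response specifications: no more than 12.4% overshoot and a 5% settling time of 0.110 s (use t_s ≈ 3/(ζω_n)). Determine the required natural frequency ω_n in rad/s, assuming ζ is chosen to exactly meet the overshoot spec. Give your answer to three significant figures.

Inverting the overshoot relation: ζ = |ln 0.124|/√(π² + ln²0.124) = 0.553.
Then ω_n = 3/(ζ t_s) = 3/(0.553 × 0.110) = 49.3 rad/s.

ω_n ≈ 49.3 rad/s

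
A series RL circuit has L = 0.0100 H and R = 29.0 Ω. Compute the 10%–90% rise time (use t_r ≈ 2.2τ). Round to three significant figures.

τ = L/R = 0.0100/29.0 = 0.000345 s.
t_r ≈ 2.2τ = 0.000759 s.

t_r ≈ 0.000759 s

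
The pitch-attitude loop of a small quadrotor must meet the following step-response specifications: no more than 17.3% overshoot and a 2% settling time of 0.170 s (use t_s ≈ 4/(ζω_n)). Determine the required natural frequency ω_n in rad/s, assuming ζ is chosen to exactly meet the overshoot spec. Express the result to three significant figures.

ω_n ≈ 48.3 rad/s

Inverting the overshoot relation: ζ = |ln 0.173|/√(π² + ln²0.173) = 0.488.
Then ω_n = 4/(ζ t_s) = 4/(0.488 × 0.170) = 48.3 rad/s.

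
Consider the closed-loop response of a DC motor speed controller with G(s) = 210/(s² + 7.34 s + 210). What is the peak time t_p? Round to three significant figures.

ω_n = √210 = 14.5 rad/s; ζ = 7.34/(2·14.5) = 0.253.
The damped frequency ω_d = ω_n√(1−ζ²) = 14.0 rad/s. Then t_p = π/ω_d = 0.224 s.

t_p ≈ 0.224 s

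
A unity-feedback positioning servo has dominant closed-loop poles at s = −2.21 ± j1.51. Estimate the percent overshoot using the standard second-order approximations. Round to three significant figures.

%OS ≈ 1.01%

The poles are at −σ ± jω_d with σ = 2.21 and ω_d = 1.51, so ω_n = √(σ²+ω_d²) = 2.68 rad/s and ζ = σ/ω_n = 0.826.
%OS = 100·exp(−πζ/√(1−ζ²)) = 1.01%.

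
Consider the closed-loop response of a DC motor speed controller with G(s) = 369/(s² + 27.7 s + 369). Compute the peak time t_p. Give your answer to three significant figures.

Comparing the denominator to s² + 2ζω_n s + ω_n²: ω_n = √369 = 19.2 rad/s, and 2ζω_n = 27.7 so ζ = 27.7/(2·19.2) = 0.721.
ω_d = 19.2·√(1 − 0.721²) = 13.3 rad/s. Then t_p = π/ω_d = 0.236 s.

t_p ≈ 0.236 s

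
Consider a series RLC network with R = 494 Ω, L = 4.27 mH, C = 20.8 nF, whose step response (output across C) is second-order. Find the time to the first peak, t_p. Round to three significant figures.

For a series RLC circuit (capacitor voltage as output), ω_n = 1/√(LC) = 1/√(4.27 mH · 20.8 nF) = 106000 rad/s.
ζ = (R/2)·√(C/L) = (494/2)·√(20.8 nF/4.27 mH) = 0.545.
ω_d = ω_n√(1−ζ²) = 89000 rad/s. t_p = π/ω_d = 0.0000353 s.

t_p ≈ 0.0000353 s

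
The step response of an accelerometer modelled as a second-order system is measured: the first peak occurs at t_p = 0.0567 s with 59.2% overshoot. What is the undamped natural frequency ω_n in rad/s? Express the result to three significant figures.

From the overshoot, ζ = −ln(OS)/√(π²+ln²(OS)) = 0.165.
From t_p = π/ω_d, ω_d = π/0.0567 = 55.4 rad/s, so ω_n = ω_d/√(1−ζ²) = 56.2 rad/s.

ω_n ≈ 56.2 rad/s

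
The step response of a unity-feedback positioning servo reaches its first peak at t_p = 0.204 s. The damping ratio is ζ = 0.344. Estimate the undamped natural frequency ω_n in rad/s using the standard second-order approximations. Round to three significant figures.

Peak time t_p = π/ω_d, so ω_d = π/t_p = π/0.204 = 15.4 rad/s.
ω_n = ω_d/√(1−ζ²) = 15.4/√0.882 = 16.4 rad/s.

ω_n ≈ 16.4 rad/s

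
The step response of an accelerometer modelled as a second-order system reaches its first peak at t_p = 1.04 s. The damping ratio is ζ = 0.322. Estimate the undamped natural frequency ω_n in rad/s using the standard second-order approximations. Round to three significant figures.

Peak time t_p = π/ω_d, so ω_d = π/t_p = π/1.04 = 3.02 rad/s.
ω_n = ω_d/√(1−ζ²) = 3.02/√0.896 = 3.19 rad/s.

ω_n ≈ 3.19 rad/s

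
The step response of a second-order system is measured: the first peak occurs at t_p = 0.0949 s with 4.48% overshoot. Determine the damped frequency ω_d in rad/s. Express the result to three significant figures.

t_p = π/ω_d, so ω_d = π/0.0949 = 33.1 rad/s.

ω_d ≈ 33.1 rad/s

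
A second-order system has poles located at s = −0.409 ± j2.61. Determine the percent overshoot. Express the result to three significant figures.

%OS ≈ 61.1%

The poles are at −σ ± jω_d with σ = 0.409 and ω_d = 2.61, so ω_n = √(σ²+ω_d²) = 2.64 rad/s and ζ = σ/ω_n = 0.155.
Overshoot: exp(−π·0.155/√(1−0.155²)) = 0.611, i.e. 61.1%.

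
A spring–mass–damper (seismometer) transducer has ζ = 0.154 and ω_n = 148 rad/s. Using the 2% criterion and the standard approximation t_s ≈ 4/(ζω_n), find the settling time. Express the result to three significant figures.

t_s ≈ 0.176 s

t_s ≈ 4/(ζω_n) = 4/(0.154 × 148) = 0.176 s.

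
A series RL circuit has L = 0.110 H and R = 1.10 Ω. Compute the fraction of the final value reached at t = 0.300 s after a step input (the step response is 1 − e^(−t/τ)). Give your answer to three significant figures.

y/y_∞ ≈ 0.950

τ = L/R = 0.110/1.10 = 0.100 s.
y(t)/y_∞ = 1 − e^(−t/τ) = 1 − e^(−0.300/0.100) = 1 − e^(−3.00) = 0.950.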